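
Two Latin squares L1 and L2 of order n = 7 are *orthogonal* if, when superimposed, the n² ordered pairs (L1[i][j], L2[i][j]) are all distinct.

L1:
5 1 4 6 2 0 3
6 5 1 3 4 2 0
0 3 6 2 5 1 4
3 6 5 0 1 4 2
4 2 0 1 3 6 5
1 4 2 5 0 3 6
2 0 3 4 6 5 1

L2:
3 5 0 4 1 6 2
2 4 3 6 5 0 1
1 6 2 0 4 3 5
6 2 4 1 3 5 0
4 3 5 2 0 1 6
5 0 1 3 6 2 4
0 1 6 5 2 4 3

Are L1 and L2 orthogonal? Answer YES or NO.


Form the n² = 49 superimposed pairs (L1[i][j], L2[i][j]), row by row (rows and columns indexed from 0):
row 0: (5,3) (1,5) (4,0) (6,4) (2,1) (0,6) (3,2)
row 1: (6,2) (5,4) (1,3) (3,6) (4,5) (2,0) (0,1)
row 2: (0,1) (3,6) (6,2) (2,0) (5,4) (1,3) (4,5)
row 3: (3,6) (6,2) (5,4) (0,1) (1,3) (4,5) (2,0)
row 4: (4,4) (2,3) (0,5) (1,2) (3,0) (6,1) (5,6)
row 5: (1,5) (4,0) (2,1) (5,3) (0,6) (3,2) (6,4)
row 6: (2,0) (0,1) (3,6) (4,5) (6,2) (5,4) (1,3)
Orthogonality requires all 49 pairs distinct.
But the pair (0,1) repeats: cell (1,6) has L1 = 0, L2 = 1, and cell (2,0) has L1 = 0, L2 = 1.
A repeated pair means some other pair never occurs (only 21 distinct pairs out of 49), so the squares are not orthogonal.
Conclusion: NO.

NO


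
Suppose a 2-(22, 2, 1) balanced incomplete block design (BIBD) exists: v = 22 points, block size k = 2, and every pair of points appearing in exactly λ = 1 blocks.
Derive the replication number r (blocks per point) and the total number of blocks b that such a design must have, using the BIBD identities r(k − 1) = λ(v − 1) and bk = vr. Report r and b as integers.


Any 2-(v, k, λ) BIBD satisfies two necessary conditions:
  (i)  Each point sits in r blocks, and counting incidences through any fixed point gives r(k − 1) = λ(v − 1), so r = λ(v − 1)/(k − 1).
  (ii) Total incidences bk = vr, so b = vr/k.
Step 1: r = λ(v − 1)/(k − 1) = 1·(22 − 1)/(2 − 1) = 1·21/1 = 21/1 = 21.
Step 2: b = vr/k = 22·21/2 = 462/2 = 231.
Check integrality: r = 21 ∈ Z ✓, b = 231 ∈ Z ✓.
(These identities are necessary conditions: they determine r and b for any design with these parameters, but do not by themselves prove that one exists.)

r = 21, b = 231.


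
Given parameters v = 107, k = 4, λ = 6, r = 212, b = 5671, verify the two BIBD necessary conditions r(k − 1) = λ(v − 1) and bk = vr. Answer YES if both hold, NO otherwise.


Condition (i): r(k − 1) = 212·3 = 636; λ(v − 1) = 6·106 = 636. Match? YES.
Condition (ii): bk = 5671·4 = 22684; vr = 107·212 = 22684. Match? YES.
Both conditions hold? YES.

YES


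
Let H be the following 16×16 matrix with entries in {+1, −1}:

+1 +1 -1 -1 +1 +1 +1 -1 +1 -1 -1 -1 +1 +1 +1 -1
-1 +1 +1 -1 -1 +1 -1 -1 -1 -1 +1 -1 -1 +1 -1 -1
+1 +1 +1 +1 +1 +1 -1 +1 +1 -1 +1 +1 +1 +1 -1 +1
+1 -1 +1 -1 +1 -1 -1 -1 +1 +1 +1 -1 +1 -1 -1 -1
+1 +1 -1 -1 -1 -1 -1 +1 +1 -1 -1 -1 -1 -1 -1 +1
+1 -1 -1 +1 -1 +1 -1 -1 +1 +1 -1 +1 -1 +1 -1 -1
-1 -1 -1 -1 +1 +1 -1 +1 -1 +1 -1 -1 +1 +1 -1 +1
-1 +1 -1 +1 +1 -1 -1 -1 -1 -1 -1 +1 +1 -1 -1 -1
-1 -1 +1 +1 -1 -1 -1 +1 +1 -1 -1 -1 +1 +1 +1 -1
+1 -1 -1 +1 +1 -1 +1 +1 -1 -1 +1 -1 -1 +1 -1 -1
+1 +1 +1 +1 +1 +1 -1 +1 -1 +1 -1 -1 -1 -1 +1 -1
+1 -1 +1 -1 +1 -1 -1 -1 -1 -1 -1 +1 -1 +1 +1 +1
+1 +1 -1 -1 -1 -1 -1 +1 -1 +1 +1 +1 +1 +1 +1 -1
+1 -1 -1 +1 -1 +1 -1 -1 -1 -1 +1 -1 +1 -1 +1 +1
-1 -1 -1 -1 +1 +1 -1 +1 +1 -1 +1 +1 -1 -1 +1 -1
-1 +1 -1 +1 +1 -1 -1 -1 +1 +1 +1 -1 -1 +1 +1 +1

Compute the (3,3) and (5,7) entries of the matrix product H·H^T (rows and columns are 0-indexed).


Row 3 of H: [1, -1, 1, -1, 1, -1, -1, -1, 1, 1, 1, -1, 1, -1, -1, -1].
Row 5 of H: [1, -1, -1, 1, -1, 1, -1, -1, 1, 1, -1, 1, -1, 1, -1, -1].
Row 7 of H: [-1, 1, -1, 1, 1, -1, -1, -1, -1, -1, -1, 1, 1, -1, -1, -1].
(H·H^T)[3][3] = Σ_j H[3][j]·H[3][j] = (1)² + (-1)² + (1)² + (-1)² + (1)² + (-1)² + (-1)² + (-1)² + (1)² + (1)² + (1)² + (-1)² + (1)² + (-1)² + (-1)² + (-1)² = 1 + 1 + 1 + 1 + 1 + 1 + 1 + 1 + 1 + 1 + 1 + 1 + 1 + 1 + 1 + 1 = 16.
(H·H^T)[5][7] = Σ_j H[5][j]·H[7][j] = (1)·(-1) + (-1)·(1) + (-1)·(-1) + (1)·(1) + (-1)·(1) + (1)·(-1) + (-1)·(-1) + (-1)·(-1) + (1)·(-1) + (1)·(-1) + (-1)·(-1) + (1)·(1) + (-1)·(1) + (1)·(-1) + (-1)·(-1) + (-1)·(-1) = -1 + -1 + 1 + 1 + -1 + -1 + 1 + 1 + -1 + -1 + 1 + 1 + -1 + -1 + 1 + 1 = 0.
So rows 5 and 7 are orthogonal; the diagonal entry equals n = 16.

(3,3) entry = 16; (5,7) entry = 0.


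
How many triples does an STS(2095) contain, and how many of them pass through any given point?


An STS(v) is a 2-(v, 3, 1) BIBD: block size k = 3, λ = 1.
Replication: r(k − 1) = λ(v − 1) ⇒ r·2 = 2095 − 1 = 2094 ⇒ r = 1047.
Block count: b = v(v − 1)/6 = 2095·2094/6 = 4386930/6 = 731155.
(Check via bk = vr: 731155·3 = 2193465 = 2095·1047 = 2193465 ✓.)

r = 1047, b = 731155.


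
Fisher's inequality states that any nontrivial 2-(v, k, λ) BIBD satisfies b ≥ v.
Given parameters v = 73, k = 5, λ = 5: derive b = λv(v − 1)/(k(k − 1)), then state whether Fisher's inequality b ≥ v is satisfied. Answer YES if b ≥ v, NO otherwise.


r = λ(v − 1)/(k − 1) = 5·72/4 = 90.
b = vr/k = 73·90/5 = 1314.
Fisher's inequality: b ≥ v ⇔ 1314 ≥ 73? YES.

YES


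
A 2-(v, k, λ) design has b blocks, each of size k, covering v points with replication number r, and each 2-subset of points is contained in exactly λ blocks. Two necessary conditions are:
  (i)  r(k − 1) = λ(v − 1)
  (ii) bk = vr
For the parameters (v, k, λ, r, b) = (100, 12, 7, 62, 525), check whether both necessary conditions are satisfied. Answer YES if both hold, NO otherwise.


Condition (i): r(k − 1) = 62·11 = 682; λ(v − 1) = 7·99 = 693. Match? NO.
Condition (ii): bk = 525·12 = 6300; vr = 100·62 = 6200. Match? NO.
Both conditions hold? NO.

NO


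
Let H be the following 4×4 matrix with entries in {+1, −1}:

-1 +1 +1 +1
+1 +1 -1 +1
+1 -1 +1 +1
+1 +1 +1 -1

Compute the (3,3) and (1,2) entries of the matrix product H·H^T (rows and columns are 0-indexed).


Row 1 of H: [1, 1, -1, 1].
Row 2 of H: [1, -1, 1, 1].
Row 3 of H: [1, 1, 1, -1].
(H·H^T)[3][3] = Σ_j H[3][j]·H[3][j] = (1)² + (1)² + (1)² + (-1)² = 1 + 1 + 1 + 1 = 4.
(H·H^T)[1][2] = Σ_j H[1][j]·H[2][j] = (1)·(1) + (1)·(-1) + (-1)·(1) + (1)·(1) = 1 + -1 + -1 + 1 = 0.
So rows 1 and 2 are orthogonal; the diagonal entry equals n = 4.

(3,3) entry = 4; (1,2) entry = 0.


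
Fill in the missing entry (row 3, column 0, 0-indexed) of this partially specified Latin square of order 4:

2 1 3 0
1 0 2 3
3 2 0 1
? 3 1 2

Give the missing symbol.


Row 3 contains symbols [1, 2, 3] — missing [0].
Column 0 contains symbols [1, 2, 3] — missing [0].
The missing symbol must appear in both missing sets; intersection = [0].
Therefore the hidden value is 0.

Missing value = 0.


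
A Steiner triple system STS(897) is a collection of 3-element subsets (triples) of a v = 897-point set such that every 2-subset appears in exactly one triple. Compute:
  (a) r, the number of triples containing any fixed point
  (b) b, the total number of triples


An STS(v) is a 2-(v, 3, 1) BIBD: block size k = 3, λ = 1.
Replication: r(k − 1) = λ(v − 1) ⇒ r·2 = 897 − 1 = 896 ⇒ r = 448.
Block count: b = v(v − 1)/6 = 897·896/6 = 803712/6 = 133952.

r = 448, b = 133952.


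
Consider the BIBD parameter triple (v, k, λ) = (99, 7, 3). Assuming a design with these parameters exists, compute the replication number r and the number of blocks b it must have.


Any 2-(v, k, λ) BIBD satisfies two necessary conditions:
  (i)  Each point sits in r blocks, and counting incidences through any fixed point gives r(k − 1) = λ(v − 1), so r = λ(v − 1)/(k − 1).
  (ii) Total incidences bk = vr, so b = vr/k.
Step 1: r = λ(v − 1)/(k − 1) = 3·(99 − 1)/(7 − 1) = 3·98/6 = 294/6 = 49.
Step 2: b = vr/k = 99·49/7 = 4851/7 = 693.
Check integrality: r = 49 ∈ Z ✓, b = 693 ∈ Z ✓.
(These identities are necessary conditions: they determine r and b for any design with these parameters, but do not by themselves prove that one exists.)

r = 49, b = 693.


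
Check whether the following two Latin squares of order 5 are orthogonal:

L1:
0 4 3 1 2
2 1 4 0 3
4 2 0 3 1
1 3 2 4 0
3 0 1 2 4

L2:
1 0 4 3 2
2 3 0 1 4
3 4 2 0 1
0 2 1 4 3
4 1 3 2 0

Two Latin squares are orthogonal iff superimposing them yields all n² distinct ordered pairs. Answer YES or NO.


Form the n² = 25 superimposed pairs (L1[i][j], L2[i][j]), row by row (rows and columns indexed from 0):
row 0: (0,1) (4,0) (3,4) (1,3) (2,2)
row 1: (2,2) (1,3) (4,0) (0,1) (3,4)
row 2: (4,3) (2,4) (0,2) (3,0) (1,1)
row 3: (1,0) (3,2) (2,1) (4,4) (0,3)
row 4: (3,4) (0,1) (1,3) (2,2) (4,0)
Orthogonality requires all 25 pairs distinct.
But the pair (2,2) repeats: cell (0,4) has L1 = 2, L2 = 2, and cell (1,0) has L1 = 2, L2 = 2.
A repeated pair means some other pair never occurs (only 15 distinct pairs out of 25), so the squares are not orthogonal.
Conclusion: NO.

NO


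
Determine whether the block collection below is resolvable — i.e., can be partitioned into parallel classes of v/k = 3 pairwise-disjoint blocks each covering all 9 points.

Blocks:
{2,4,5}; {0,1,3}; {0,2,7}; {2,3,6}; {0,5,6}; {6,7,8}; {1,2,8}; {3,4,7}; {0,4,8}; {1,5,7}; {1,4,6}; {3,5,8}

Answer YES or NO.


v = 9, block size k = 3, number of blocks = 12.
For resolvability, blocks must partition into parallel classes of size v/k = 3.
Total blocks must therefore be a multiple of 3: 12 = 3·4 + 0 ⇒ divisible ✓.
Greedy packing gives 4 candidate class(es). Each should be a full parallel class (size 3, covers all 9 points).
  Class 1 (3 blocks): {2,4,5}; {0,1,3}; {6,7,8}. Points covered: [0, 1, 2, 3, 4, 5, 6, 7, 8].
  Class 2 (3 blocks): {0,2,7}; {1,4,6}; {3,5,8}. Points covered: [0, 1, 2, 3, 4, 5, 6, 7, 8].
  Class 3 (3 blocks): {2,3,6}; {0,4,8}; {1,5,7}. Points covered: [0, 1, 2, 3, 4, 5, 6, 7, 8].
  Class 4 (3 blocks): {0,5,6}; {1,2,8}; {3,4,7}. Points covered: [0, 1, 2, 3, 4, 5, 6, 7, 8].
All classes full (size 3)? YES. All classes cover every point? YES.
Resolvable? YES.

YES


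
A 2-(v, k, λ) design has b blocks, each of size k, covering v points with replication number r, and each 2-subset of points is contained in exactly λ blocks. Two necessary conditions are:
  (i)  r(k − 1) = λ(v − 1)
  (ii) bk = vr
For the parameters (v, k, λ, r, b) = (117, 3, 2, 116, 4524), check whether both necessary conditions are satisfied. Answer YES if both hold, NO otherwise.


Condition (i): r(k − 1) = 116·2 = 232; λ(v − 1) = 2·116 = 232. Match? YES.
Condition (ii): bk = 4524·3 = 13572; vr = 117·116 = 13572. Match? YES.
Both conditions hold? YES.

YES


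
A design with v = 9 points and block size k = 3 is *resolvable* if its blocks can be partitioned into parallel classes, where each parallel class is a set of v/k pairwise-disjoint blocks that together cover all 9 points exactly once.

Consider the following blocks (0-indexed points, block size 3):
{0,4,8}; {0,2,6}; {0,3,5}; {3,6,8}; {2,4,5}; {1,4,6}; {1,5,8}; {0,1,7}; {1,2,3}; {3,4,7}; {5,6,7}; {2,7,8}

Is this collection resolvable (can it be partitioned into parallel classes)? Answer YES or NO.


v = 9, block size k = 3, number of blocks = 12.
For resolvability, blocks must partition into parallel classes of size v/k = 3.
Total blocks must therefore be a multiple of 3: 12 = 3·4 + 0 ⇒ divisible ✓.
Greedy packing gives 4 candidate class(es). Each should be a full parallel class (size 3, covers all 9 points).
  Class 1 (3 blocks): {0,4,8}; {1,2,3}; {5,6,7}. Points covered: [0, 1, 2, 3, 4, 5, 6, 7, 8].
  Class 2 (3 blocks): {0,2,6}; {1,5,8}; {3,4,7}. Points covered: [0, 1, 2, 3, 4, 5, 6, 7, 8].
  Class 3 (3 blocks): {0,3,5}; {1,4,6}; {2,7,8}. Points covered: [0, 1, 2, 3, 4, 5, 6, 7, 8].
  Class 4 (3 blocks): {3,6,8}; {2,4,5}; {0,1,7}. Points covered: [0, 1, 2, 3, 4, 5, 6, 7, 8].
All classes full (size 3)? YES. All classes cover every point? YES.
Resolvable? YES.

YES


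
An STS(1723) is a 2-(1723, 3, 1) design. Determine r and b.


An STS(v) is a 2-(v, 3, 1) BIBD: block size k = 3, λ = 1.
Replication: r(k − 1) = λ(v − 1) ⇒ r·2 = 1723 − 1 = 1722 ⇒ r = 861.
Block count: b = v(v − 1)/6 = 1723·1722/6 = 2967006/6 = 494501.
(Check via bk = vr: 494501·3 = 1483503 = 1723·861 = 1483503 ✓.)

r = 861, b = 494501.


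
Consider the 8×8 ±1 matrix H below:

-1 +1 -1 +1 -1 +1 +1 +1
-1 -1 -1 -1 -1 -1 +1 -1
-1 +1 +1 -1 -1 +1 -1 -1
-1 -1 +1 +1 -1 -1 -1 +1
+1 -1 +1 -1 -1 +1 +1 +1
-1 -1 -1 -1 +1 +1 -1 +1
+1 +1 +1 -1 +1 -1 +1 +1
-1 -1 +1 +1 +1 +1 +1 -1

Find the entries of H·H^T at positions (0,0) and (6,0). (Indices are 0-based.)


Row 0 of H: [-1, 1, -1, 1, -1, 1, 1, 1].
Row 6 of H: [1, 1, 1, -1, 1, -1, 1, 1].
(H·H^T)[0][0] = Σ_j H[0][j]·H[0][j] = (-1)² + (1)² + (-1)² + (1)² + (-1)² + (1)² + (1)² + (1)² = 1 + 1 + 1 + 1 + 1 + 1 + 1 + 1 = 8.
(H·H^T)[6][0] = Σ_j H[6][j]·H[0][j] = (1)·(-1) + (1)·(1) + (1)·(-1) + (-1)·(1) + (1)·(-1) + (-1)·(1) + (1)·(1) + (1)·(1) = -1 + 1 + -1 + -1 + -1 + -1 + 1 + 1 = -2.
Rows 6 and 0 are not orthogonal (dot product = -2 ≠ 0), so H is not a Hadamard matrix.

(0,0) entry = 8; (6,0) entry = -2.


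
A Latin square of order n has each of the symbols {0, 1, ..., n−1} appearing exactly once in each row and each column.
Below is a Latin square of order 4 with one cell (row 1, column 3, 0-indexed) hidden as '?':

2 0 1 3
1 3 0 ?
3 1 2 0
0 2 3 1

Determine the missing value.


Row 1 contains symbols [0, 1, 3] — missing [2].
Column 3 contains symbols [0, 1, 3] — missing [2].
The missing symbol must appear in both missing sets; intersection = [2].
Therefore the hidden value is 2.

Missing value = 2.


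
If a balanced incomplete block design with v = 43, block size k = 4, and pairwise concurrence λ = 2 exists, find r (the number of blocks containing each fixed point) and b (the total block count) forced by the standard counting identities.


Any 2-(v, k, λ) BIBD satisfies two necessary conditions:
  (i)  Each point sits in r blocks, and counting incidences through any fixed point gives r(k − 1) = λ(v − 1), so r = λ(v − 1)/(k − 1).
  (ii) Total incidences bk = vr, so b = vr/k.
Step 1: r = λ(v − 1)/(k − 1) = 2·(43 − 1)/(4 − 1) = 2·42/3 = 84/3 = 28.
Step 2: b = vr/k = 43·28/4 = 1204/4 = 301.
Check integrality: r = 28 ∈ Z ✓, b = 301 ∈ Z ✓.
(These identities are necessary conditions: they determine r and b for any design with these parameters, but do not by themselves prove that one exists.)

r = 28, b = 301.


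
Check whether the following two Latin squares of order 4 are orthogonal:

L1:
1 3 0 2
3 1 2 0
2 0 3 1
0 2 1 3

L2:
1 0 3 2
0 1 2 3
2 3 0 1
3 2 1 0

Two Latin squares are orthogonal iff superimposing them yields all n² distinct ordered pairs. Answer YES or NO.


Form the n² = 16 superimposed pairs (L1[i][j], L2[i][j]), row by row (rows and columns indexed from 0):
row 0: (1,1) (3,0) (0,3) (2,2)
row 1: (3,0) (1,1) (2,2) (0,3)
row 2: (2,2) (0,3) (3,0) (1,1)
row 3: (0,3) (2,2) (1,1) (3,0)
Orthogonality requires all 16 pairs distinct.
But the pair (3,0) repeats: cell (0,1) has L1 = 3, L2 = 0, and cell (1,0) has L1 = 3, L2 = 0.
A repeated pair means some other pair never occurs (only 4 distinct pairs out of 16), so the squares are not orthogonal.
Conclusion: NO.

NO


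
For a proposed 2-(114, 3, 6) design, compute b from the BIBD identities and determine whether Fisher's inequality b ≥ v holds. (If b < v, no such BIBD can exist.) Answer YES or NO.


b = λv(v − 1)/(k(k − 1)) = 6·114·113/(3·2) = 77292/6 = 12882.
Compare with v = 114: b ≥ v, so Fisher's inequality holds.

YES


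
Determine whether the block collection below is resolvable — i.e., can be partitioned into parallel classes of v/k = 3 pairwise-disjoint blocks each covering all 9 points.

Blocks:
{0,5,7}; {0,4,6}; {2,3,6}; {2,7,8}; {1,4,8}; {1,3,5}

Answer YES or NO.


v = 9, block size k = 3, number of blocks = 6.
For resolvability, blocks must partition into parallel classes of size v/k = 3.
Total blocks must therefore be a multiple of 3: 6 = 3·2 + 0 ⇒ divisible ✓.
Greedy packing gives 2 candidate class(es). Each should be a full parallel class (size 3, covers all 9 points).
  Class 1 (3 blocks): {0,5,7}; {2,3,6}; {1,4,8}. Points covered: [0, 1, 2, 3, 4, 5, 6, 7, 8].
  Class 2 (3 blocks): {0,4,6}; {2,7,8}; {1,3,5}. Points covered: [0, 1, 2, 3, 4, 5, 6, 7, 8].
All classes full (size 3)? YES. All classes cover every point? YES.
Resolvable? YES.

YES


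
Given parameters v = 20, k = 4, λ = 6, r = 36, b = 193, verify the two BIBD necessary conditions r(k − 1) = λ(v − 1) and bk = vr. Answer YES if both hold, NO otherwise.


Condition (i): r(k − 1) = 36·3 = 108; λ(v − 1) = 6·19 = 114. Match? NO.
Condition (ii): bk = 193·4 = 772; vr = 20·36 = 720. Match? NO.
Both conditions hold? NO.

NO


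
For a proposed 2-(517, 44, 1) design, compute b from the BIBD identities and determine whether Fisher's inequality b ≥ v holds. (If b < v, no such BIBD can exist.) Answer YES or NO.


r = λ(v − 1)/(k − 1) = 1·516/43 = 12.
b = vr/k = 517·12/44 = 141.
Fisher's inequality: b ≥ v ⇔ 141 ≥ 517? NO.

NO


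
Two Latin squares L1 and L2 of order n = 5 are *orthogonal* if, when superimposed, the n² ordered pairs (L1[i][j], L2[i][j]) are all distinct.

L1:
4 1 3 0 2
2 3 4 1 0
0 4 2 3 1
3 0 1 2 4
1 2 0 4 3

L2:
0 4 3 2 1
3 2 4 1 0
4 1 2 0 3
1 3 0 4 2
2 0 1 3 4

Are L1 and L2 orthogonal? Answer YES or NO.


Form the n² = 25 superimposed pairs (L1[i][j], L2[i][j]), row by row (rows and columns indexed from 0):
row 0: (4,0) (1,4) (3,3) (0,2) (2,1)
row 1: (2,3) (3,2) (4,4) (1,1) (0,0)
row 2: (0,4) (4,1) (2,2) (3,0) (1,3)
row 3: (3,1) (0,3) (1,0) (2,4) (4,2)
row 4: (1,2) (2,0) (0,1) (4,3) (3,4)
Orthogonality requires all 25 pairs distinct.
Check by first coordinate: for each symbol s of L1, list the L2 entries in the n cells where L1 = s; they must all differ.
  L1 = 0: L2 entries (in reading order) 2, 0, 4, 3, 1 — all 5 distinct ✓
  L1 = 1: L2 entries (in reading order) 4, 1, 3, 0, 2 — all 5 distinct ✓
  L1 = 2: L2 entries (in reading order) 1, 3, 2, 4, 0 — all 5 distinct ✓
  L1 = 3: L2 entries (in reading order) 3, 2, 0, 1, 4 — all 5 distinct ✓
  L1 = 4: L2 entries (in reading order) 0, 4, 1, 2, 3 — all 5 distinct ✓
Every symbol of L1 meets every symbol of L2 exactly once, so all 25 pairs are distinct (25 of 25).
Conclusion: YES.

YES


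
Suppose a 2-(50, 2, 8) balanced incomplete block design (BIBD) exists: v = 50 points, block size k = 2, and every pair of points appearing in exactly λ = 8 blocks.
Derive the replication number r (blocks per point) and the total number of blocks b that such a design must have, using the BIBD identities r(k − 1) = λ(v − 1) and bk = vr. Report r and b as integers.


Any 2-(v, k, λ) BIBD satisfies two necessary conditions:
  (i)  Each point sits in r blocks, and counting incidences through any fixed point gives r(k − 1) = λ(v − 1), so r = λ(v − 1)/(k − 1).
  (ii) Total incidences bk = vr, so b = vr/k.
Step 1: r = λ(v − 1)/(k − 1) = 8·(50 − 1)/(2 − 1) = 8·49/1 = 392/1 = 392.
Step 2: b = vr/k = 50·392/2 = 19600/2 = 9800.
Check integrality: r = 392 ∈ Z ✓, b = 9800 ∈ Z ✓.
(These identities are necessary conditions: they determine r and b for any design with these parameters, but do not by themselves prove that one exists.)

r = 392, b = 9800.


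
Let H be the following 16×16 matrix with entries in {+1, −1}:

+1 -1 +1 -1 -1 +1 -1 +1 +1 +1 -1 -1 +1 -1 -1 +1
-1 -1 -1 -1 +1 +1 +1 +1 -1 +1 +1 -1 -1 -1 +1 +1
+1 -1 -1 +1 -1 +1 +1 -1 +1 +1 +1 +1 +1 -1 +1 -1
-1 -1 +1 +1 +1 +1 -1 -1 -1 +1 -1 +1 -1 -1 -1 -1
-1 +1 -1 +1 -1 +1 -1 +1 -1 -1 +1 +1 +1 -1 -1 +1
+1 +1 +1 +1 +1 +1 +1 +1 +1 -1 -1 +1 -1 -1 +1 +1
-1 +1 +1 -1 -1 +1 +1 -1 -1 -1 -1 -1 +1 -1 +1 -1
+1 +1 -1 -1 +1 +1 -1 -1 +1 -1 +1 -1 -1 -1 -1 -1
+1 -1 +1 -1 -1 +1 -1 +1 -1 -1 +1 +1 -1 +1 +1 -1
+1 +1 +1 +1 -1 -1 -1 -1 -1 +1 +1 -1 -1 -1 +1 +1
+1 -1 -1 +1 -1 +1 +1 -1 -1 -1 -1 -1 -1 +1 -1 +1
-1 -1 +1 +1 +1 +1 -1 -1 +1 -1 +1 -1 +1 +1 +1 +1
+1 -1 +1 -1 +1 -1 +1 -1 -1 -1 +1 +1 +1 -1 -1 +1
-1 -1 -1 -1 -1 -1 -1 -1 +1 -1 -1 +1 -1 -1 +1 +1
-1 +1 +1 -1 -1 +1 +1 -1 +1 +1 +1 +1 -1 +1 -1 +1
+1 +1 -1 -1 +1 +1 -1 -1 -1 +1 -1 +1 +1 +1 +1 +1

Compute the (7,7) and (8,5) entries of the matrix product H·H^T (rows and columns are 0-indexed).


Row 5 of H: [1, 1, 1, 1, 1, 1, 1, 1, 1, -1, -1, 1, -1, -1, 1, 1].
Row 7 of H: [1, 1, -1, -1, 1, 1, -1, -1, 1, -1, 1, -1, -1, -1, -1, -1].
Row 8 of H: [1, -1, 1, -1, -1, 1, -1, 1, -1, -1, 1, 1, -1, 1, 1, -1].
(H·H^T)[7][7] = Σ_j H[7][j]·H[7][j] = (1)² + (1)² + (-1)² + (-1)² + (1)² + (1)² + (-1)² + (-1)² + (1)² + (-1)² + (1)² + (-1)² + (-1)² + (-1)² + (-1)² + (-1)² = 1 + 1 + 1 + 1 + 1 + 1 + 1 + 1 + 1 + 1 + 1 + 1 + 1 + 1 + 1 + 1 = 16.
(H·H^T)[8][5] = Σ_j H[8][j]·H[5][j] = (1)·(1) + (-1)·(1) + (1)·(1) + (-1)·(1) + (-1)·(1) + (1)·(1) + (-1)·(1) + (1)·(1) + (-1)·(1) + (-1)·(-1) + (1)·(-1) + (1)·(1) + (-1)·(-1) + (1)·(-1) + (1)·(1) + (-1)·(1) = 1 + -1 + 1 + -1 + -1 + 1 + -1 + 1 + -1 + 1 + -1 + 1 + 1 + -1 + 1 + -1 = 0.
So rows 8 and 5 are orthogonal; the diagonal entry equals n = 16.

(7,7) entry = 16; (8,5) entry = 0.


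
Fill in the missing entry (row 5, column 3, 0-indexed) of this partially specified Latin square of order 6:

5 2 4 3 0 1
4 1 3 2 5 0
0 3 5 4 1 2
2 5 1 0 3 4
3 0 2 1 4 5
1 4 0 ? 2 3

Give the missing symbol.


Row 5 contains symbols [0, 1, 2, 3, 4] — missing [5].
Column 3 contains symbols [0, 1, 2, 3, 4] — missing [5].
The missing symbol must appear in both missing sets; intersection = [5].
Therefore the hidden value is 5.

Missing value = 5.


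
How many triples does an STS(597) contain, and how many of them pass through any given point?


An STS(v) is a 2-(v, 3, 1) BIBD: block size k = 3, λ = 1.
Replication: r(k − 1) = λ(v − 1) ⇒ r·2 = 597 − 1 = 596 ⇒ r = 298.
Block count: bk = vr ⇒ b·3 = 597·298 = 177906 ⇒ b = 59302.

r = 298, b = 59302.


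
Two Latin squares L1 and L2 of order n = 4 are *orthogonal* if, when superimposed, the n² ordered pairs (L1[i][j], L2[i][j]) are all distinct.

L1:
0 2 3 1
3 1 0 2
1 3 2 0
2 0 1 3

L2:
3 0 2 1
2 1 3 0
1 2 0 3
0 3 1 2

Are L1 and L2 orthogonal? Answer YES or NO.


Form the n² = 16 superimposed pairs (L1[i][j], L2[i][j]), row by row (rows and columns indexed from 0):
row 0: (0,3) (2,0) (3,2) (1,1)
row 1: (3,2) (1,1) (0,3) (2,0)
row 2: (1,1) (3,2) (2,0) (0,3)
row 3: (2,0) (0,3) (1,1) (3,2)
Orthogonality requires all 16 pairs distinct.
But the pair (3,2) repeats: cell (0,2) has L1 = 3, L2 = 2, and cell (1,0) has L1 = 3, L2 = 2.
A repeated pair means some other pair never occurs (only 4 distinct pairs out of 16), so the squares are not orthogonal.
Conclusion: NO.

NO


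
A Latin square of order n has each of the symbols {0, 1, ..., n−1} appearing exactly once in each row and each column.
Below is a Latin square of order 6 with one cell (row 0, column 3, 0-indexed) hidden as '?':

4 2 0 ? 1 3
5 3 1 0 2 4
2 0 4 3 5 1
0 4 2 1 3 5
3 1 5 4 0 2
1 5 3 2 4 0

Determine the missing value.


Row 0 contains symbols [0, 1, 2, 3, 4] — missing [5].
Column 3 contains symbols [0, 1, 2, 3, 4] — missing [5].
The missing symbol must appear in both missing sets; intersection = [5].
Therefore the hidden value is 5.

Missing value = 5.


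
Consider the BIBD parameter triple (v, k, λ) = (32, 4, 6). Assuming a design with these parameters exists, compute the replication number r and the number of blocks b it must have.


Any 2-(v, k, λ) BIBD satisfies two necessary conditions:
  (i)  Each point sits in r blocks, and counting incidences through any fixed point gives r(k − 1) = λ(v − 1), so r = λ(v − 1)/(k − 1).
  (ii) Total incidences bk = vr, so b = vr/k.
Step 1: r = λ(v − 1)/(k − 1) = 6·(32 − 1)/(4 − 1) = 6·31/3 = 186/3 = 62.
Step 2: b = vr/k = 32·62/4 = 1984/4 = 496.
Check integrality: r = 62 ∈ Z ✓, b = 496 ∈ Z ✓.
(These identities are necessary conditions: they determine r and b for any design with these parameters, but do not by themselves prove that one exists.)

r = 62, b = 496.


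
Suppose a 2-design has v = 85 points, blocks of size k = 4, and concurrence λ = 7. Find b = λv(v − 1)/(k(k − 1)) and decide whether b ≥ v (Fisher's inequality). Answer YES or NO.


r = λ(v − 1)/(k − 1) = 7·84/3 = 196.
b = vr/k = 85·196/4 = 4165.
Fisher's inequality: b ≥ v ⇔ 4165 ≥ 85? YES.

YES


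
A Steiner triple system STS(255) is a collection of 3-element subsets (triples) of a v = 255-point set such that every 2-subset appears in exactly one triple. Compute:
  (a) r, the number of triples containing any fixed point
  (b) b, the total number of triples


An STS(v) is a 2-(v, 3, 1) BIBD: block size k = 3, λ = 1.
Replication: r(k − 1) = λ(v − 1) ⇒ r·2 = 255 − 1 = 254 ⇒ r = 127.
Block count: bk = vr ⇒ b·3 = 255·127 = 32385 ⇒ b = 10795.
(Check via b = v(v − 1)/6 = 255·254/6 = 64770/6 = 10795.)

r = 127, b = 10795.


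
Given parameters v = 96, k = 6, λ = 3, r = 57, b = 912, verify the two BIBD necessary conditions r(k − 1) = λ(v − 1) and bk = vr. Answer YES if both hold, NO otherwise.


Condition (i): r(k − 1) = 57·5 = 285; λ(v − 1) = 3·95 = 285. Match? YES.
Condition (ii): bk = 912·6 = 5472; vr = 96·57 = 5472. Match? YES.
Both conditions hold? YES.

YES


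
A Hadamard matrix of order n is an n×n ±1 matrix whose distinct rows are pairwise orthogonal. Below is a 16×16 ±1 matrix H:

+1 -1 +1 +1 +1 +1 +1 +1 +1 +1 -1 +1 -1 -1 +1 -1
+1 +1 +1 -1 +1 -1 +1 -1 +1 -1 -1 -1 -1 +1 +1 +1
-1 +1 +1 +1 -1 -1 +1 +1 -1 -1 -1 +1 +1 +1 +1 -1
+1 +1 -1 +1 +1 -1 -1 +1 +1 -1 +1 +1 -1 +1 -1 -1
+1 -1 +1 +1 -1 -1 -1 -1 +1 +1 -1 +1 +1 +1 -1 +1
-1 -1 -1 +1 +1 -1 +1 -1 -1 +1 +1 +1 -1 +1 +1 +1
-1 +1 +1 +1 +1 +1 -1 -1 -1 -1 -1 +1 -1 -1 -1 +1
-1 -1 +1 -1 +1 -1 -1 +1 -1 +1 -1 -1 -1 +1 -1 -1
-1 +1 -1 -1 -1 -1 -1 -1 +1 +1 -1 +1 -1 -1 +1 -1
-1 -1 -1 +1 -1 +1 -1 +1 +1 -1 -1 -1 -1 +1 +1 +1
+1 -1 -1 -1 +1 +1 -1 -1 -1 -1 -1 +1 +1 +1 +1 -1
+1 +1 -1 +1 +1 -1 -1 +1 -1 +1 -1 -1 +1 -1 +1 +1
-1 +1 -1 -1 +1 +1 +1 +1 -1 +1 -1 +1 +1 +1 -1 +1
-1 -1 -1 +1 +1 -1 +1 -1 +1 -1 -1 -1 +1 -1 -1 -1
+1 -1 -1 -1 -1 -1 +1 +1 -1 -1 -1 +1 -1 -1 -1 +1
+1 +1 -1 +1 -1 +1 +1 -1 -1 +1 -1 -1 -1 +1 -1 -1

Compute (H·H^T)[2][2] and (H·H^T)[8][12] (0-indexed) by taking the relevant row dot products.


Row 2 of H: [-1, 1, 1, 1, -1, -1, 1, 1, -1, -1, -1, 1, 1, 1, 1, -1].
Row 8 of H: [-1, 1, -1, -1, -1, -1, -1, -1, 1, 1, -1, 1, -1, -1, 1, -1].
Row 12 of H: [-1, 1, -1, -1, 1, 1, 1, 1, -1, 1, -1, 1, 1, 1, -1, 1].
(H·H^T)[2][2] = Σ_j H[2][j]·H[2][j] = (-1)² + (1)² + (1)² + (1)² + (-1)² + (-1)² + (1)² + (1)² + (-1)² + (-1)² + (-1)² + (1)² + (1)² + (1)² + (1)² + (-1)² = 1 + 1 + 1 + 1 + 1 + 1 + 1 + 1 + 1 + 1 + 1 + 1 + 1 + 1 + 1 + 1 = 16.
(H·H^T)[8][12] = Σ_j H[8][j]·H[12][j] = (-1)·(-1) + (1)·(1) + (-1)·(-1) + (-1)·(-1) + (-1)·(1) + (-1)·(1) + (-1)·(1) + (-1)·(1) + (1)·(-1) + (1)·(1) + (-1)·(-1) + (1)·(1) + (-1)·(1) + (-1)·(1) + (1)·(-1) + (-1)·(1) = 1 + 1 + 1 + 1 + -1 + -1 + -1 + -1 + -1 + 1 + 1 + 1 + -1 + -1 + -1 + -1 = -2.
Rows 8 and 12 are not orthogonal (dot product = -2 ≠ 0), so H is not a Hadamard matrix.

(2,2) entry = 16; (8,12) entry = -2.


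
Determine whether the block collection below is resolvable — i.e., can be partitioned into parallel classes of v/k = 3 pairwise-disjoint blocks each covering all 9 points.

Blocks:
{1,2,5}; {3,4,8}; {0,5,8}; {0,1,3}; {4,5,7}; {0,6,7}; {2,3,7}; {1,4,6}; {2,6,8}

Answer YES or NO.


v = 9, block size k = 3, number of blocks = 9.
For resolvability, blocks must partition into parallel classes of size v/k = 3.
Total blocks must therefore be a multiple of 3: 9 = 3·3 + 0 ⇒ divisible ✓.
Greedy packing gives 3 candidate class(es). Each should be a full parallel class (size 3, covers all 9 points).
  Class 1 (3 blocks): {1,2,5}; {3,4,8}; {0,6,7}. Points covered: [0, 1, 2, 3, 4, 5, 6, 7, 8].
  Class 2 (3 blocks): {0,5,8}; {2,3,7}; {1,4,6}. Points covered: [0, 1, 2, 3, 4, 5, 6, 7, 8].
  Class 3 (3 blocks): {0,1,3}; {4,5,7}; {2,6,8}. Points covered: [0, 1, 2, 3, 4, 5, 6, 7, 8].
All classes full (size 3)? YES. All classes cover every point? YES.
Resolvable? YES.

YES


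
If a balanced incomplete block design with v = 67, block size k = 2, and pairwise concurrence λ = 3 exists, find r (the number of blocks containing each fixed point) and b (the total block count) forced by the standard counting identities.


Any 2-(v, k, λ) BIBD satisfies two necessary conditions:
  (i)  Each point sits in r blocks, and counting incidences through any fixed point gives r(k − 1) = λ(v − 1), so r = λ(v − 1)/(k − 1).
  (ii) Total incidences bk = vr, so b = vr/k.
Step 1: r = λ(v − 1)/(k − 1) = 3·(67 − 1)/(2 − 1) = 3·66/1 = 198/1 = 198.
Step 2: b = vr/k = 67·198/2 = 13266/2 = 6633.
Check integrality: r = 198 ∈ Z ✓, b = 6633 ∈ Z ✓.
(These identities are necessary conditions: they determine r and b for any design with these parameters, but do not by themselves prove that one exists.)

r = 198, b = 6633.


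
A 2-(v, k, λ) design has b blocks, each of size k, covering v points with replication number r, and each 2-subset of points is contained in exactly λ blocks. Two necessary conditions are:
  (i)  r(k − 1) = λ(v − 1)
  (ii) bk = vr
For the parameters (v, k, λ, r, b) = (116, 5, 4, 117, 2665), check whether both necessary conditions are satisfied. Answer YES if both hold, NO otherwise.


Condition (i): r(k − 1) = 117·4 = 468; λ(v − 1) = 4·115 = 460. Match? NO.
Condition (ii): bk = 2665·5 = 13325; vr = 116·117 = 13572. Match? NO.
Both conditions hold? NO.

NO


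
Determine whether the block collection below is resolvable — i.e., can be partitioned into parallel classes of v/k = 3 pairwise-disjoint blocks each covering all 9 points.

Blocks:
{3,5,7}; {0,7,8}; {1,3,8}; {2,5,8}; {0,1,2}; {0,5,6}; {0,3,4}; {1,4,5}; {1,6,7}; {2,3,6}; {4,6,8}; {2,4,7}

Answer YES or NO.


v = 9, block size k = 3, number of blocks = 12.
For resolvability, blocks must partition into parallel classes of size v/k = 3.
Total blocks must therefore be a multiple of 3: 12 = 3·4 + 0 ⇒ divisible ✓.
Greedy packing gives 4 candidate class(es). Each should be a full parallel class (size 3, covers all 9 points).
  Class 1 (3 blocks): {3,5,7}; {0,1,2}; {4,6,8}. Points covered: [0, 1, 2, 3, 4, 5, 6, 7, 8].
  Class 2 (3 blocks): {0,7,8}; {1,4,5}; {2,3,6}. Points covered: [0, 1, 2, 3, 4, 5, 6, 7, 8].
  Class 3 (3 blocks): {1,3,8}; {0,5,6}; {2,4,7}. Points covered: [0, 1, 2, 3, 4, 5, 6, 7, 8].
  Class 4 (3 blocks): {2,5,8}; {0,3,4}; {1,6,7}. Points covered: [0, 1, 2, 3, 4, 5, 6, 7, 8].
All classes full (size 3)? YES. All classes cover every point? YES.
Resolvable? YES.

YES


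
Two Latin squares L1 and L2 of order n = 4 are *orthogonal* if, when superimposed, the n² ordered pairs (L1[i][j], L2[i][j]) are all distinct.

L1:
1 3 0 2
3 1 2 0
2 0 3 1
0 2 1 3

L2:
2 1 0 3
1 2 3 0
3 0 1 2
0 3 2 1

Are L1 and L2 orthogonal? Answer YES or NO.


Form the n² = 16 superimposed pairs (L1[i][j], L2[i][j]), row by row (rows and columns indexed from 0):
row 0: (1,2) (3,1) (0,0) (2,3)
row 1: (3,1) (1,2) (2,3) (0,0)
row 2: (2,3) (0,0) (3,1) (1,2)
row 3: (0,0) (2,3) (1,2) (3,1)
Orthogonality requires all 16 pairs distinct.
But the pair (3,1) repeats: cell (0,1) has L1 = 3, L2 = 1, and cell (1,0) has L1 = 3, L2 = 1.
A repeated pair means some other pair never occurs (only 4 distinct pairs out of 16), so the squares are not orthogonal.
Conclusion: NO.

NO


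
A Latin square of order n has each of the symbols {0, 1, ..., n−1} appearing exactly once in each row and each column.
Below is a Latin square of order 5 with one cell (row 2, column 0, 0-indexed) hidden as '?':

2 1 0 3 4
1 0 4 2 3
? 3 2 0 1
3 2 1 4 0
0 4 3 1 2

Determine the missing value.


Row 2 contains symbols [0, 1, 2, 3] — missing [4].
Column 0 contains symbols [0, 1, 2, 3] — missing [4].
The missing symbol must appear in both missing sets; intersection = [4].
Therefore the hidden value is 4.

Missing value = 4.


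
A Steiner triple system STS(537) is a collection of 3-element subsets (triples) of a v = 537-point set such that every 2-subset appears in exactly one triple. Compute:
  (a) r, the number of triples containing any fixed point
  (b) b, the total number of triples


An STS(v) is a 2-(v, 3, 1) BIBD: block size k = 3, λ = 1.
Replication: r(k − 1) = λ(v − 1) ⇒ r·2 = 537 − 1 = 536 ⇒ r = 268.
Block count: b = v(v − 1)/6 = 537·536/6 = 287832/6 = 47972.
(Check via bk = vr: 47972·3 = 143916 = 537·268 = 143916 ✓.)

r = 268, b = 47972.


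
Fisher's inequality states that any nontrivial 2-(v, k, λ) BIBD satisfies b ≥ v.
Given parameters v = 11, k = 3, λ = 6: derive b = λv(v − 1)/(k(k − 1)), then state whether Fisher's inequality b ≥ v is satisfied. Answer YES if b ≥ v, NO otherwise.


b = λv(v − 1)/(k(k − 1)) = 6·11·10/(3·2) = 660/6 = 110.
Compare with v = 11: b ≥ v, so Fisher's inequality holds.

YES


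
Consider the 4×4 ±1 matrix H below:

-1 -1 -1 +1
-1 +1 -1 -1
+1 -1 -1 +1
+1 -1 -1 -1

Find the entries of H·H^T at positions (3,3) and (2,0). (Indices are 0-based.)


Row 0 of H: [-1, -1, -1, 1].
Row 2 of H: [1, -1, -1, 1].
Row 3 of H: [1, -1, -1, -1].
(H·H^T)[3][3] = Σ_j H[3][j]·H[3][j] = (1)² + (-1)² + (-1)² + (-1)² = 1 + 1 + 1 + 1 = 4.
(H·H^T)[2][0] = Σ_j H[2][j]·H[0][j] = (1)·(-1) + (-1)·(-1) + (-1)·(-1) + (1)·(1) = -1 + 1 + 1 + 1 = 2.
Rows 2 and 0 are not orthogonal (dot product = 2 ≠ 0), so H is not a Hadamard matrix.

(3,3) entry = 4; (2,0) entry = 2.


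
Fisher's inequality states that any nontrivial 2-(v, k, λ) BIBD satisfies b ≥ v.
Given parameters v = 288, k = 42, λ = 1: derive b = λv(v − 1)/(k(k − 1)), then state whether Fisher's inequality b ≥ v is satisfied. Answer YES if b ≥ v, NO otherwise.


b = λv(v − 1)/(k(k − 1)) = 1·288·287/(42·41) = 82656/1722 = 48.
Compare with v = 288: b < v, so Fisher's inequality fails.

NO


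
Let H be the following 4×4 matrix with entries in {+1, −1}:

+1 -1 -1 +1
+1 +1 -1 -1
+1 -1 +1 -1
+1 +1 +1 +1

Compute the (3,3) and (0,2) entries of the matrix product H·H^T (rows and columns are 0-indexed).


Row 0 of H: [1, -1, -1, 1].
Row 2 of H: [1, -1, 1, -1].
Row 3 of H: [1, 1, 1, 1].
(H·H^T)[3][3] = Σ_j H[3][j]·H[3][j] = (1)² + (1)² + (1)² + (1)² = 1 + 1 + 1 + 1 = 4.
(H·H^T)[0][2] = Σ_j H[0][j]·H[2][j] = (1)·(1) + (-1)·(-1) + (-1)·(1) + (1)·(-1) = 1 + 1 + -1 + -1 = 0.
So rows 0 and 2 are orthogonal; the diagonal entry equals n = 4.

(3,3) entry = 4; (0,2) entry = 0.


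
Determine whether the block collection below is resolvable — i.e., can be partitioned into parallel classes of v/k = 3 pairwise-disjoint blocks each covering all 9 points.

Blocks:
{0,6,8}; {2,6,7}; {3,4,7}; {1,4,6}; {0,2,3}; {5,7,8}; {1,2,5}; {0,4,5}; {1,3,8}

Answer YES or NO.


v = 9, block size k = 3, number of blocks = 9.
For resolvability, blocks must partition into parallel classes of size v/k = 3.
Total blocks must therefore be a multiple of 3: 9 = 3·3 + 0 ⇒ divisible ✓.
Greedy packing gives 3 candidate class(es). Each should be a full parallel class (size 3, covers all 9 points).
  Class 1 (3 blocks): {0,6,8}; {3,4,7}; {1,2,5}. Points covered: [0, 1, 2, 3, 4, 5, 6, 7, 8].
  Class 2 (3 blocks): {2,6,7}; {0,4,5}; {1,3,8}. Points covered: [0, 1, 2, 3, 4, 5, 6, 7, 8].
  Class 3 (3 blocks): {1,4,6}; {0,2,3}; {5,7,8}. Points covered: [0, 1, 2, 3, 4, 5, 6, 7, 8].
All classes full (size 3)? YES. All classes cover every point? YES.
Resolvable? YES.

YES


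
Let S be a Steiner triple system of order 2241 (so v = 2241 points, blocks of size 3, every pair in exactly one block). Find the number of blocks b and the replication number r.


An STS(v) is a 2-(v, 3, 1) BIBD: block size k = 3, λ = 1.
Replication: r(k − 1) = λ(v − 1) ⇒ r·2 = 2241 − 1 = 2240 ⇒ r = 1120.
Block count: bk = vr ⇒ b·3 = 2241·1120 = 2509920 ⇒ b = 836640.
(Check via b = v(v − 1)/6 = 2241·2240/6 = 5019840/6 = 836640.)

r = 1120, b = 836640.


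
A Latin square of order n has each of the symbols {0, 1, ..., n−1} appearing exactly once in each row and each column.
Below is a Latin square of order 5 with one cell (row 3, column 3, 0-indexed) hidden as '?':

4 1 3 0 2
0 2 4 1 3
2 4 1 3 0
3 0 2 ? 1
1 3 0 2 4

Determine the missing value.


Row 3 contains symbols [0, 1, 2, 3] — missing [4].
Column 3 contains symbols [0, 1, 2, 3] — missing [4].
The missing symbol must appear in both missing sets; intersection = [4].
Therefore the hidden value is 4.

Missing value = 4.


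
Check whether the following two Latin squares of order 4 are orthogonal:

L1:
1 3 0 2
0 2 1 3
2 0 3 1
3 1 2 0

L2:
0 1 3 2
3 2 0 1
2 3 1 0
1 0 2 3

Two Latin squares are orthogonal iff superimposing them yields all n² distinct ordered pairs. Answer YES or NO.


Form the n² = 16 superimposed pairs (L1[i][j], L2[i][j]), row by row (rows and columns indexed from 0):
row 0: (1,0) (3,1) (0,3) (2,2)
row 1: (0,3) (2,2) (1,0) (3,1)
row 2: (2,2) (0,3) (3,1) (1,0)
row 3: (3,1) (1,0) (2,2) (0,3)
Orthogonality requires all 16 pairs distinct.
But the pair (0,3) repeats: cell (0,2) has L1 = 0, L2 = 3, and cell (1,0) has L1 = 0, L2 = 3.
A repeated pair means some other pair never occurs (only 4 distinct pairs out of 16), so the squares are not orthogonal.
Conclusion: NO.

NO


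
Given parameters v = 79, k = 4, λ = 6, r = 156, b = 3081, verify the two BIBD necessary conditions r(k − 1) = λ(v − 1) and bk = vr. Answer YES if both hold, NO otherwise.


Condition (i): r(k − 1) = 156·3 = 468; λ(v − 1) = 6·78 = 468. Match? YES.
Condition (ii): bk = 3081·4 = 12324; vr = 79·156 = 12324. Match? YES.
Both conditions hold? YES.

YES


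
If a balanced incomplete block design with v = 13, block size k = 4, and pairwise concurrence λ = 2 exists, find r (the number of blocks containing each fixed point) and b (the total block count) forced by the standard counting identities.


Any 2-(v, k, λ) BIBD satisfies two necessary conditions:
  (i)  Each point sits in r blocks, and counting incidences through any fixed point gives r(k − 1) = λ(v − 1), so r = λ(v − 1)/(k − 1).
  (ii) Total incidences bk = vr, so b = vr/k.
Step 1: r = λ(v − 1)/(k − 1) = 2·(13 − 1)/(4 − 1) = 2·12/3 = 24/3 = 8.
Step 2: b = vr/k = 13·8/4 = 104/4 = 26.
Check integrality: r = 8 ∈ Z ✓, b = 26 ∈ Z ✓.
(These identities are necessary conditions: they determine r and b for any design with these parameters, but do not by themselves prove that one exists.)

r = 8, b = 26.


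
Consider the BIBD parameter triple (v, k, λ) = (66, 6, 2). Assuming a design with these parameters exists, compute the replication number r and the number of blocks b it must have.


Any 2-(v, k, λ) BIBD satisfies two necessary conditions:
  (i)  Each point sits in r blocks, and counting incidences through any fixed point gives r(k − 1) = λ(v − 1), so r = λ(v − 1)/(k − 1).
  (ii) Total incidences bk = vr, so b = vr/k.
Step 1: r = λ(v − 1)/(k − 1) = 2·(66 − 1)/(6 − 1) = 2·65/5 = 130/5 = 26.
Step 2: b = vr/k = 66·26/6 = 1716/6 = 286.
Check integrality: r = 26 ∈ Z ✓, b = 286 ∈ Z ✓.
(These identities are necessary conditions: they determine r and b for any design with these parameters, but do not by themselves prove that one exists.)

r = 26, b = 286.


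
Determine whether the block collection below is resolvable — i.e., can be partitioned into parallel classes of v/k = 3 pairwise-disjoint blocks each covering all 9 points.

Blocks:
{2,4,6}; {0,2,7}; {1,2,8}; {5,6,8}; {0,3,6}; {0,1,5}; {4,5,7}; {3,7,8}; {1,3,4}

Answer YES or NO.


v = 9, block size k = 3, number of blocks = 9.
For resolvability, blocks must partition into parallel classes of size v/k = 3.
Total blocks must therefore be a multiple of 3: 9 = 3·3 + 0 ⇒ divisible ✓.
Greedy packing gives 3 candidate class(es). Each should be a full parallel class (size 3, covers all 9 points).
  Class 1 (3 blocks): {2,4,6}; {0,1,5}; {3,7,8}. Points covered: [0, 1, 2, 3, 4, 5, 6, 7, 8].
  Class 2 (3 blocks): {0,2,7}; {5,6,8}; {1,3,4}. Points covered: [0, 1, 2, 3, 4, 5, 6, 7, 8].
  Class 3 (3 blocks): {1,2,8}; {0,3,6}; {4,5,7}. Points covered: [0, 1, 2, 3, 4, 5, 6, 7, 8].
All classes full (size 3)? YES. All classes cover every point? YES.
Resolvable? YES.

YES
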